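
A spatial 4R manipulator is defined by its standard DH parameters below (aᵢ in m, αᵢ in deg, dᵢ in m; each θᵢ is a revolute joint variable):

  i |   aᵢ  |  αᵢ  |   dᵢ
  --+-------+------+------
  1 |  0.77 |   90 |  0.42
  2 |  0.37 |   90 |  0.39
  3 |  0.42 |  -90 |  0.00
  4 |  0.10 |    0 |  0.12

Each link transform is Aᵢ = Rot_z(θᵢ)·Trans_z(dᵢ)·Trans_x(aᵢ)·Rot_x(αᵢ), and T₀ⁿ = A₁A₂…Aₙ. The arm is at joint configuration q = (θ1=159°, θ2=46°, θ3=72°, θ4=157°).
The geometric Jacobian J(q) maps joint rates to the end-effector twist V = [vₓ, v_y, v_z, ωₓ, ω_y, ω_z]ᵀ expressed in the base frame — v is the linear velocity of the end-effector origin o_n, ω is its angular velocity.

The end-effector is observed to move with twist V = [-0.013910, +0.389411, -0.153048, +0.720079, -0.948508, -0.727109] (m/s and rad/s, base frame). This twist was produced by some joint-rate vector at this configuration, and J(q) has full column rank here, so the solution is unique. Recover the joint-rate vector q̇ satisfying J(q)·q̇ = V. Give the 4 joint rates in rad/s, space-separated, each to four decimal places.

-0.3930 -0.9340 -0.4960 0.9920

o_n = [-0.6595, 1.0447, 0.7041]
J₁: ẑ×o_n = [-1.0447, -0.6595, 0.0000], ω = ẑ
J2: z=[0.3584, 0.9336, 0.0000] o=[-0.7189, 0.2759, 0.4200] → [0.2652, -0.1018, 0.2200, 0.3584, 0.9336, 0.0000]
J3: z=[-0.6716, 0.2578, -0.6947] o=[-0.8190, 0.7321, 0.6862] → [0.2217, -0.0988, -0.2510, -0.6716, 0.2578, -0.6947]
J4: z=[0.7275, 0.0517, -0.6841] o=[-0.7601, 1.1374, 0.7795] → [-0.0673, -0.0140, -0.0726, 0.7275, 0.0517, -0.6841]
q̇ = J⁺·V = [-0.3930, -0.9340, -0.4960, 0.9920]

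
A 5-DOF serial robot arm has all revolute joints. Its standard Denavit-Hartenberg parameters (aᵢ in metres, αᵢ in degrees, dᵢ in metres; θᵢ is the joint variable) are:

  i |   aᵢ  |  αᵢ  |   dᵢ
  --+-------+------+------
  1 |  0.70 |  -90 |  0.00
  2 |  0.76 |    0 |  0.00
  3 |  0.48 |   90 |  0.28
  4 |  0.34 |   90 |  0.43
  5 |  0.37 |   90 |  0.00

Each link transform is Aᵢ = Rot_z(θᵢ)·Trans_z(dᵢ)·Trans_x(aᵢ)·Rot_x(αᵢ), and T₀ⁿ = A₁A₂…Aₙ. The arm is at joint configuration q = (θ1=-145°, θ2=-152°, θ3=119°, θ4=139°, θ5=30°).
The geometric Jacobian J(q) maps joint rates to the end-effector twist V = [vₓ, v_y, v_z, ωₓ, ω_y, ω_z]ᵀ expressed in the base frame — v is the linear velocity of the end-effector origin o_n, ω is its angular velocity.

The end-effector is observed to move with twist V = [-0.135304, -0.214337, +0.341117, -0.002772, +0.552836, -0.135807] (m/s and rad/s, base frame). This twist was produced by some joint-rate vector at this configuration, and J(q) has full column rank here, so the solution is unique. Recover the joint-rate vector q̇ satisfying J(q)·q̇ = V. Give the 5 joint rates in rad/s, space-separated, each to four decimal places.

0.3250 0.7640 -0.6260 -0.2150 -0.7850

o_n = [0.6724, -0.3999, 0.8625]
J₁: ẑ×o_n = [0.3999, 0.6724, -0.0000], ω = ẑ
J2: z=[0.5736, -0.8192, 0.0000] o=[-0.5734, -0.4015, 0.0000] → [-0.7066, -0.4947, 1.0215, 0.5736, -0.8192, 0.0000]
J3: z=[0.5736, -0.8192, 0.0000] o=[-0.0237, -0.0166, 0.3568] → [-0.4143, -0.2901, 0.3504, 0.5736, -0.8192, 0.0000]
J4: z=[0.4461, 0.3124, 0.8387] o=[-0.1929, -0.4769, 0.6182] → [0.0118, 0.6167, -0.2360, 0.4461, 0.3124, 0.8387]
J5: z=[-0.0178, -0.9338, 0.3573] o=[0.3032, -0.4018, 0.8391] → [-0.0226, 0.1324, 0.3448, -0.0178, -0.9338, 0.3573]
q̇ = J⁺·V = [0.3250, 0.7640, -0.6260, -0.2150, -0.7850]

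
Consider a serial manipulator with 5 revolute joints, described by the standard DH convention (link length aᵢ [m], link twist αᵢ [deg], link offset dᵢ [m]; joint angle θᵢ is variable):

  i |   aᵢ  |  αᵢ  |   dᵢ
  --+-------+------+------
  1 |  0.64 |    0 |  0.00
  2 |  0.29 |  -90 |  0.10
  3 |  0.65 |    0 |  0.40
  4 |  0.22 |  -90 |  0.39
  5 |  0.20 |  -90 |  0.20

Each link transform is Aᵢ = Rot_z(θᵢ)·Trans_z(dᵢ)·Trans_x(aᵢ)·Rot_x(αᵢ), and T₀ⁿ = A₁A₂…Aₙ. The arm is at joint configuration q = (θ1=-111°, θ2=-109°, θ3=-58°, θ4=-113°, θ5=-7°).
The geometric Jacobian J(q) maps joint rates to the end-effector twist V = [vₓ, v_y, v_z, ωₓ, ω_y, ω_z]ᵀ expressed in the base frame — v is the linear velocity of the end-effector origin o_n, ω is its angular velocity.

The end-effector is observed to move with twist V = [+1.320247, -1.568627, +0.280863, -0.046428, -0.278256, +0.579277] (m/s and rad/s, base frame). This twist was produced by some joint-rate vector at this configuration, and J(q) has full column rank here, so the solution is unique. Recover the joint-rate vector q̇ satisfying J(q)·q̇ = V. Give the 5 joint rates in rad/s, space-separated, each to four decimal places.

0.9760 0.5080 -0.5560 0.7990 -0.9160

o_n = [-0.9462, -1.0591, 0.9142]
J₁: ẑ×o_n = [1.0591, -0.9462, 0.0000], ω = ẑ
J2: z=[0.0000, 0.0000, 1.0000] o=[-0.2294, -0.5975, 0.0000] → [0.4616, -0.7168, 0.0000, 0.0000, 0.0000, 1.0000]
J3: z=[-0.6428, -0.7660, 0.0000] o=[-0.4515, -0.4111, 0.1000] → [-0.6237, 0.5234, 0.0376, -0.6428, -0.7660, 0.0000]
J4: z=[-0.6428, -0.7660, 0.0000] o=[-0.9725, -0.4961, 0.6512] → [-0.2015, 0.1691, 0.3821, -0.6428, -0.7660, 0.0000]
J5: z=[-0.1198, 0.1006, 0.9877] o=[-1.0567, -0.9345, 0.6856] → [0.1460, 0.1366, 0.0038, -0.1198, 0.1006, 0.9877]
q̇ = J⁺·V = [0.9760, 0.5080, -0.5560, 0.7990, -0.9160]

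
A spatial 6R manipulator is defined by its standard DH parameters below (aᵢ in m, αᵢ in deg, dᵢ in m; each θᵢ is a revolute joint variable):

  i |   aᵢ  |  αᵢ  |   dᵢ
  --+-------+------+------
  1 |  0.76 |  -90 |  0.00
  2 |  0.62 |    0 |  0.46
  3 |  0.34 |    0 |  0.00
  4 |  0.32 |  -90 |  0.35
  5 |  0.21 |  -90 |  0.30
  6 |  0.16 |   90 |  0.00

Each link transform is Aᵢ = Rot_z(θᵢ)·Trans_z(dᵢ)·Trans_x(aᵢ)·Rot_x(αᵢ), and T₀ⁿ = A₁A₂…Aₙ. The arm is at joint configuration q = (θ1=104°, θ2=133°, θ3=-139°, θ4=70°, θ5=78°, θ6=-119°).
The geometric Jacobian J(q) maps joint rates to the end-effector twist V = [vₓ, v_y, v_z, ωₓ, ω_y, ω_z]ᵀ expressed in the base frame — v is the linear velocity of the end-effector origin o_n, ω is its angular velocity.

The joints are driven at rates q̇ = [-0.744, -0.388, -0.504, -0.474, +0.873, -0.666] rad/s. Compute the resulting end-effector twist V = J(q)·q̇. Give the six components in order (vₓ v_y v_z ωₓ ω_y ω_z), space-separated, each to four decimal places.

-0.0746 1.3511 -0.0528 1.3118 -0.1873 -1.7122

o_n = [-0.7648, 0.2548, -0.9231]
J₁: ẑ×o_n = [-0.2548, -0.7648, 0.0000], ω = ẑ
J2: z=[-0.9703, -0.2419, 0.0000] o=[-0.1839, 0.7374, 0.0000] → [0.2233, -0.8957, 0.3278, -0.9703, -0.2419, 0.0000]
J3: z=[-0.9703, -0.2419, 0.0000] o=[-0.5279, 0.2159, -0.4534] → [0.1136, -0.4557, -0.0951, -0.9703, -0.2419, 0.0000]
J4: z=[-0.9703, -0.2419, 0.0000] o=[-0.6097, 0.5440, -0.4179] → [0.1222, -0.4902, 0.2431, -0.9703, -0.2419, 0.0000]
J5: z=[0.2174, -0.8721, -0.4384] o=[-0.9832, 0.5954, -0.7055] → [0.0405, -0.0484, 0.1164, 0.2174, -0.8721, -0.4384]
J6: z=[0.3055, -0.3658, 0.8792] o=[-0.7233, 0.4020, -0.8763] → [0.1466, -0.0222, -0.0602, 0.3055, -0.3658, 0.8792]
V = J·q̇ = [-0.0746, 1.3511, -0.0528, 1.3118, -0.1873, -1.7122]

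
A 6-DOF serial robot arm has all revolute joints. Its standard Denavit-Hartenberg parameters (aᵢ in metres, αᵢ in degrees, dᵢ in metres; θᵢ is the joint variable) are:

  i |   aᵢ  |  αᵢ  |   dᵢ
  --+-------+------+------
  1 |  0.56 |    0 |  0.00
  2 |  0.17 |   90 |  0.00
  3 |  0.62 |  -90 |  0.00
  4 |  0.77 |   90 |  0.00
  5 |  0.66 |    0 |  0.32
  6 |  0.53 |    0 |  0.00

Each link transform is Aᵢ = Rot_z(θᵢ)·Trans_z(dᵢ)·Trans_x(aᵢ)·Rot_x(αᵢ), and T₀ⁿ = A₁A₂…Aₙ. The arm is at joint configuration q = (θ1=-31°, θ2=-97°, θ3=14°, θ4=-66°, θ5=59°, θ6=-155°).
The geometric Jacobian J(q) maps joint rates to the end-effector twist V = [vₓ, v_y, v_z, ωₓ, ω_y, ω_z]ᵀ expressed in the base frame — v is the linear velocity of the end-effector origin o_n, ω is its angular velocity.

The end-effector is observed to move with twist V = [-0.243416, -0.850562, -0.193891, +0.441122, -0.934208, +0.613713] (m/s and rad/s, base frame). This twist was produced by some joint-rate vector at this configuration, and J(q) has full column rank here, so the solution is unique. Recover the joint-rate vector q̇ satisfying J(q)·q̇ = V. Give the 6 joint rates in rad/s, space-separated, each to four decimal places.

o_n = [-0.9326, -0.3203, 0.2205]
J₁: ẑ×o_n = [0.3203, -0.9326, 0.0000], ω = ẑ
J2: z=[0.0000, 0.0000, 1.0000] o=[0.4800, -0.2884, 0.0000] → [0.0318, -1.4126, 0.0000, 0.0000, 0.0000, 1.0000]
J3: z=[-0.7880, 0.6157, 0.0000] o=[0.3754, -0.4224, 0.0000] → [0.1358, 0.1738, 0.7248, -0.7880, 0.6157, 0.0000]
J4: z=[0.1489, 0.1906, 0.9703] o=[0.0050, -0.8964, 0.1500] → [-0.5456, -0.9202, 0.2645, 0.1489, 0.1906, 0.9703]
J5: z=[0.2252, 0.9489, -0.2210] o=[-0.7364, -0.7028, 0.2258] → [0.0796, 0.0445, 0.2723, 0.2252, 0.9489, -0.2210]
J6: z=[0.2252, 0.9489, -0.2210] o=[-0.9074, -0.2059, 0.7374] → [-0.5158, 0.1220, -0.0019, 0.2252, 0.9489, -0.2210]
q̇ = J⁺·V = [-0.7350, 0.4290, -0.6230, 0.7800, 0.1820, -0.9190]

-0.7350 0.4290 -0.6230 0.7800 0.1820 -0.9190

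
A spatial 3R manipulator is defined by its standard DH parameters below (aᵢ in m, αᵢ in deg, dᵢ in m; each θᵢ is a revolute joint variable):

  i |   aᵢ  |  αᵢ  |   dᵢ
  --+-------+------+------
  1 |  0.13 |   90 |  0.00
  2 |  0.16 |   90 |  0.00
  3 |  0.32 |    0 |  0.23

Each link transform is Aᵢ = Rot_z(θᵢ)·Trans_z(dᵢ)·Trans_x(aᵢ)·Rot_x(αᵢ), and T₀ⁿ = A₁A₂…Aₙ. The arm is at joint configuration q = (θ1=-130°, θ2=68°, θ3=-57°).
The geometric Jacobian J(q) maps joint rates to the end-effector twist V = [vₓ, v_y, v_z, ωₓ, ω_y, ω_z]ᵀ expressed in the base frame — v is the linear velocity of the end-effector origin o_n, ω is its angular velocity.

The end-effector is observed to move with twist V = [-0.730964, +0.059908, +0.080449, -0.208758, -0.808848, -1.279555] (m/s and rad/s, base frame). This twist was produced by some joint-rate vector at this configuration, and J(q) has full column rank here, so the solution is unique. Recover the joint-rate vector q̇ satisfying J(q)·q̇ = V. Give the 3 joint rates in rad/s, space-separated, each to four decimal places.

-0.9750 -0.3600 0.8130

o_n = [-0.0955, -0.5314, 0.2238]
J₁: ẑ×o_n = [0.5314, -0.0955, 0.0000], ω = ẑ
J2: z=[-0.7660, 0.6428, 0.0000] o=[-0.0836, -0.0996, 0.0000] → [0.1438, 0.1714, 0.3385, -0.7660, 0.6428, 0.0000]
J3: z=[-0.5960, -0.7103, -0.3746] o=[-0.1221, -0.1455, 0.1483] → [-0.1981, 0.0350, 0.2488, -0.5960, -0.7103, -0.3746]
q̇ = J⁺·V = [-0.9750, -0.3600, 0.8130]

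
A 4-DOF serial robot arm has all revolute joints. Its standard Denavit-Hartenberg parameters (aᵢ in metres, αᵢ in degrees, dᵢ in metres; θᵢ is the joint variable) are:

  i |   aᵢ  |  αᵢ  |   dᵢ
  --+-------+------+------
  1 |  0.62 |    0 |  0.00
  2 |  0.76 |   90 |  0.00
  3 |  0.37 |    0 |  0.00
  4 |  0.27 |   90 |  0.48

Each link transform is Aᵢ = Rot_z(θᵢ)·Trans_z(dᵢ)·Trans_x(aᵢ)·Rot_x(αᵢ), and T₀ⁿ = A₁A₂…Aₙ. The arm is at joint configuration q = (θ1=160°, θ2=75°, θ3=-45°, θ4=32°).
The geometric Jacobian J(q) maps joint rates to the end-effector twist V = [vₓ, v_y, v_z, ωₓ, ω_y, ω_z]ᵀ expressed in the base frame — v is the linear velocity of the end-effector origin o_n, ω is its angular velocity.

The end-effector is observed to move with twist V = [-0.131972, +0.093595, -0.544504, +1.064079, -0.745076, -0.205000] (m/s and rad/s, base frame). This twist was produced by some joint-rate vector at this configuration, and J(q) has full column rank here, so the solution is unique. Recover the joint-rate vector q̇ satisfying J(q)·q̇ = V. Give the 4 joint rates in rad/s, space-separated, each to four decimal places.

o_n = [-1.7127, -0.5650, -0.3224]
J₁: ẑ×o_n = [0.5650, -1.7127, 0.0000], ω = ẑ
J2: z=[0.0000, 0.0000, 1.0000] o=[-0.5826, 0.2121, 0.0000] → [0.7771, -1.1301, 0.0000, 0.0000, 0.0000, 1.0000]
J3: z=[-0.8192, 0.5736, 0.0000] o=[-1.0185, -0.4105, 0.0000] → [-0.1849, -0.2641, 0.5247, -0.8192, 0.5736, 0.0000]
J4: z=[-0.8192, 0.5736, 0.0000] o=[-1.1686, -0.6248, -0.2616] → [-0.0348, -0.0498, 0.2631, -0.8192, 0.5736, 0.0000]
q̇ = J⁺·V = [0.6330, -0.8380, -0.7750, -0.5240]

0.6330 -0.8380 -0.7750 -0.5240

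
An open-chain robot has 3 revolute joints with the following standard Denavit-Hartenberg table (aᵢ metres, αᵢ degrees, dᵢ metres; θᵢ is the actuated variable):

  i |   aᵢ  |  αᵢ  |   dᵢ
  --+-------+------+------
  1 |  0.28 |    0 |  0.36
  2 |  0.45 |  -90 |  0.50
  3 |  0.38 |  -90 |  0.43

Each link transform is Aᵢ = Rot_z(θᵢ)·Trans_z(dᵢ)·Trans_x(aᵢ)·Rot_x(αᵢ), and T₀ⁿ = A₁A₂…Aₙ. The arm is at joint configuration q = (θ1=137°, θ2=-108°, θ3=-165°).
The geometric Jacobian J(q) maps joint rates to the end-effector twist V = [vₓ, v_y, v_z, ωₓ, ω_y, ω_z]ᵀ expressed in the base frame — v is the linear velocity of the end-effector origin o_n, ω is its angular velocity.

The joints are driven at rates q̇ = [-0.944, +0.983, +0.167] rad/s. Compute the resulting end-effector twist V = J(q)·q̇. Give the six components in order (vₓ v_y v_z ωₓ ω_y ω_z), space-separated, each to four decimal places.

0.1784 0.1960 0.0613 -0.0810 0.1461 0.0390

o_n = [-0.3407, 0.6073, 0.9584]
J₁: ẑ×o_n = [-0.6073, -0.3407, 0.0000], ω = ẑ
J2: z=[0.0000, 0.0000, 1.0000] o=[-0.2048, 0.1910, 0.3600] → [-0.4163, -0.1359, 0.0000, 0.0000, 0.0000, 1.0000]
J3: z=[-0.4848, 0.8746, 0.0000] o=[0.1888, 0.4091, 0.8600] → [0.0860, 0.0477, 0.3671, -0.4848, 0.8746, 0.0000]
V = J·q̇ = [0.1784, 0.1960, 0.0613, -0.0810, 0.1461, 0.0390]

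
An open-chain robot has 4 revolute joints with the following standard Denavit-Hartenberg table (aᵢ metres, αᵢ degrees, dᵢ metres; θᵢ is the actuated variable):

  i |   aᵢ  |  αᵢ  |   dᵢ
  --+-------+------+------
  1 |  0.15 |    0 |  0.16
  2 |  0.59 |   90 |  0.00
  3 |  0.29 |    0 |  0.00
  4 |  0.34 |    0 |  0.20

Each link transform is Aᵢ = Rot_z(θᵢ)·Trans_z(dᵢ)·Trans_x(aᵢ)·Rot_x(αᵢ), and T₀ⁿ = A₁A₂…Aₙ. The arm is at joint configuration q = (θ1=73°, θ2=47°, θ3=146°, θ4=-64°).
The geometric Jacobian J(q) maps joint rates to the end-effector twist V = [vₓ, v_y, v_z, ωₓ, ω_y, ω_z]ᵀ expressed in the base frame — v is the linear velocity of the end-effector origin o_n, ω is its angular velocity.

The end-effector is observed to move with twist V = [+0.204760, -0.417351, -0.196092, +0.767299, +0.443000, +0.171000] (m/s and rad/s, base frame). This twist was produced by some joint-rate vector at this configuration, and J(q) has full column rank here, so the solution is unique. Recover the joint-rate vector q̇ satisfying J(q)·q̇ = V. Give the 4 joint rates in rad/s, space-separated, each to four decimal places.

o_n = [0.0186, 0.5872, 0.6589]
J₁: ẑ×o_n = [-0.5872, 0.0186, 0.0000], ω = ẑ
J2: z=[0.0000, 0.0000, 1.0000] o=[0.0439, 0.1434, 0.1600] → [-0.4437, -0.0252, 0.0000, 0.0000, 0.0000, 1.0000]
J3: z=[0.8660, 0.5000, 0.0000] o=[-0.2511, 0.6544, 0.1600] → [0.2494, -0.4320, -0.1931, 0.8660, 0.5000, 0.0000]
J4: z=[0.8660, 0.5000, 0.0000] o=[-0.1309, 0.4462, 0.3222] → [0.1683, -0.2916, 0.0473, 0.8660, 0.5000, 0.0000]
q̇ = J⁺·V = [-0.3570, 0.5280, 0.9900, -0.1040]

-0.3570 0.5280 0.9900 -0.1040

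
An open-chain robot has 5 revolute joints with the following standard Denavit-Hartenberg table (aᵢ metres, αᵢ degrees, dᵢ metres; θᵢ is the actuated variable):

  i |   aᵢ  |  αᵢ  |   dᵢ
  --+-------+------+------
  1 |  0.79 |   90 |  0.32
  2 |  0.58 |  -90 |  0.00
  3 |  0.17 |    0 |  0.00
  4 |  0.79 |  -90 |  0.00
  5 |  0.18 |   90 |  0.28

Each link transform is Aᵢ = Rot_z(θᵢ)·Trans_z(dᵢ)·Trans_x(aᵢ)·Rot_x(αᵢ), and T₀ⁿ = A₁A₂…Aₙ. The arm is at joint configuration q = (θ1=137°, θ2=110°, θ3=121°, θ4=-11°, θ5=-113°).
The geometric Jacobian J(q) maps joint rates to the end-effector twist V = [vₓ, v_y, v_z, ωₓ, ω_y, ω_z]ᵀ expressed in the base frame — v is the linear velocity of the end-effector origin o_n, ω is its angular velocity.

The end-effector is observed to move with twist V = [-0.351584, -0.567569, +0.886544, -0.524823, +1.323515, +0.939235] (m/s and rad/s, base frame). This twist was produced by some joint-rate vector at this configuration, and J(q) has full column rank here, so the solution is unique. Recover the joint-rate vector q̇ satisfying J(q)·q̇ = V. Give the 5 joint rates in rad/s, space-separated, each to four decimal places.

-0.1780 0.8320 -0.6810 -0.9100 -0.6490

o_n = [-0.9634, -0.0946, 0.2475]
J₁: ẑ×o_n = [0.0946, -0.9634, 0.0000], ω = ẑ
J2: z=[0.6820, 0.7314, 0.0000] o=[-0.5778, 0.5388, 0.3200] → [-0.0530, 0.0494, -0.1499, 0.6820, 0.7314, 0.0000]
J3: z=[0.6872, -0.6409, -0.3420] o=[-0.4327, 0.4035, 0.8650] → [0.2254, 0.6059, -0.6824, 0.6872, -0.6409, -0.3420]
J4: z=[0.6872, -0.6409, -0.3420] o=[-0.5540, 0.3173, 0.7827] → [0.2021, 0.5079, -0.5455, 0.6872, -0.6409, -0.3420]
J5: z=[-0.0018, 0.4693, -0.8830] o=[-1.1278, -0.1626, 0.5288] → [-0.0720, -0.1457, -0.0773, -0.0018, 0.4693, -0.8830]
q̇ = J⁺·V = [-0.1780, 0.8320, -0.6810, -0.9100, -0.6490]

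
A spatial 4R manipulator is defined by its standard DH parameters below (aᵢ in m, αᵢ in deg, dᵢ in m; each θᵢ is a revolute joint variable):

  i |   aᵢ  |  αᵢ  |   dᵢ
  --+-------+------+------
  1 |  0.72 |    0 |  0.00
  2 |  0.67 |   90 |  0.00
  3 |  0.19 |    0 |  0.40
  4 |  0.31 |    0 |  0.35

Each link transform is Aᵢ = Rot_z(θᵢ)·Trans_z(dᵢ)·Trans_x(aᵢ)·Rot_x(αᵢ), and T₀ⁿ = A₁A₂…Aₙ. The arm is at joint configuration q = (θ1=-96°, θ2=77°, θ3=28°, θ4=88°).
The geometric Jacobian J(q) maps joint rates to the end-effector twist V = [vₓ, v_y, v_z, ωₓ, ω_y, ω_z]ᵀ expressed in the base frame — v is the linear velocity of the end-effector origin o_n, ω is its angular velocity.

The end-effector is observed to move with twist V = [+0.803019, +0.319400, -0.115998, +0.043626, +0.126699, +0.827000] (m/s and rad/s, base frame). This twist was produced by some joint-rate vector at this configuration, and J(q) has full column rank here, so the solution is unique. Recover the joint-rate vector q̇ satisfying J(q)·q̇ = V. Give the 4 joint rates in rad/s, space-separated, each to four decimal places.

o_n = [0.3442, -1.6537, 0.3678]
J₁: ẑ×o_n = [1.6537, 0.3442, -0.0000], ω = ẑ
J2: z=[0.0000, 0.0000, 1.0000] o=[-0.0753, -0.7161, 0.0000] → [0.9376, 0.4195, -0.0000, 0.0000, 0.0000, 1.0000]
J3: z=[-0.3256, -0.9455, 0.0000] o=[0.5582, -0.9342, 0.0000] → [-0.3478, 0.1198, 0.0319, -0.3256, -0.9455, 0.0000]
J4: z=[-0.3256, -0.9455, 0.0000] o=[0.5866, -1.3670, 0.0892] → [-0.2634, 0.0907, -0.1359, -0.3256, -0.9455, 0.0000]
q̇ = J⁺·V = [-0.1050, 0.9320, -0.8000, 0.6660]

-0.1050 0.9320 -0.8000 0.6660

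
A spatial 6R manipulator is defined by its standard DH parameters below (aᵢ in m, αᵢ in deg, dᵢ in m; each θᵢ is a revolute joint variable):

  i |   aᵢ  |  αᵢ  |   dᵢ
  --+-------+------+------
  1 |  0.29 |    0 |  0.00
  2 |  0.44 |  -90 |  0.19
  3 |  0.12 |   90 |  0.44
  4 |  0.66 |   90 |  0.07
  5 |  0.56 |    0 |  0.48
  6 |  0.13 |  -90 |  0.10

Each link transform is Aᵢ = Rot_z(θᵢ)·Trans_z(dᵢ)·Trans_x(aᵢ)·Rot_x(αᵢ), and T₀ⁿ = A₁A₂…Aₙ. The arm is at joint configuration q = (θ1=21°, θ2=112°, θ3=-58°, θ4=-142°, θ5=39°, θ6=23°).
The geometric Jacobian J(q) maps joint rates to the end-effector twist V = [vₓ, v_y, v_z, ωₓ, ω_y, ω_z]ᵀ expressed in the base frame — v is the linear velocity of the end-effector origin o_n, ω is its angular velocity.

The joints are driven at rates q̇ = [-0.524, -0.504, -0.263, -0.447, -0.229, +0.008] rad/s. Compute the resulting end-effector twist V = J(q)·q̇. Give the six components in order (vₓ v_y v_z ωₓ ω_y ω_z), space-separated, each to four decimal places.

-1.0291 -0.6560 -0.5073 0.0120 0.6281 -1.1495

o_n = [0.5609, -0.4788, -0.4991]
J₁: ẑ×o_n = [0.4788, 0.5609, -0.0000], ω = ẑ
J2: z=[0.0000, 0.0000, 1.0000] o=[0.2707, 0.1039, 0.0000] → [0.5827, 0.2901, -0.0000, 0.0000, 0.0000, 1.0000]
J3: z=[-0.7314, -0.6820, 0.0000] o=[-0.0293, 0.4257, 0.1900] → [0.4699, -0.5039, 1.0640, -0.7314, -0.6820, 0.0000]
J4: z=[0.5784, -0.6202, 0.5299] o=[-0.3945, 0.1722, 0.2918] → [0.8354, 0.9637, 0.2161, 0.5784, -0.6202, 0.5299]
J5: z=[-0.3538, -0.7760, -0.5221] o=[0.1311, 0.2043, -0.1122] → [-0.0564, -0.3613, 0.5752, -0.3538, -0.7760, -0.5221]
J6: z=[-0.3538, -0.7760, -0.5221] o=[0.4850, -0.3370, -0.4669] → [-0.0491, -0.0510, 0.1090, -0.3538, -0.7760, -0.5221]
V = J·q̇ = [-1.0291, -0.6560, -0.5073, 0.0120, 0.6281, -1.1495]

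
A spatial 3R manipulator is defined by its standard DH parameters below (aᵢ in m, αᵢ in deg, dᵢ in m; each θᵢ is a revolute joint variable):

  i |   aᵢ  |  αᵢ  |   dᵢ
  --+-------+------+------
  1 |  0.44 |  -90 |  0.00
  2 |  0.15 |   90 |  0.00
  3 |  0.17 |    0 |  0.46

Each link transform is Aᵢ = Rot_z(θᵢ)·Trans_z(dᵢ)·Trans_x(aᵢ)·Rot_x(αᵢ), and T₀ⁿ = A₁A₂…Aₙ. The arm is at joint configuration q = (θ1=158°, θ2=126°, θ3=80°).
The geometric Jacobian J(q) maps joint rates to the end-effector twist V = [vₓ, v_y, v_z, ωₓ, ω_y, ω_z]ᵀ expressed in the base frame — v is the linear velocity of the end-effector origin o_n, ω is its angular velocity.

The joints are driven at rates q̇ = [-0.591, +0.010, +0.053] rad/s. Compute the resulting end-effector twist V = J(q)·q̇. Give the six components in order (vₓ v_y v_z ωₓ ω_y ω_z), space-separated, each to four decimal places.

o_n = [-0.7179, 0.1095, -0.4156]
J₁: ẑ×o_n = [-0.1095, -0.7179, 0.0000], ω = ẑ
J2: z=[-0.3746, -0.9272, 0.0000] o=[-0.4080, 0.1648, 0.0000] → [0.3854, -0.1557, -0.2666, -0.3746, -0.9272, 0.0000]
J3: z=[-0.7501, 0.3031, -0.5878] o=[-0.3262, 0.1318, -0.1214] → [-0.1023, 0.0095, 0.1354, -0.7501, 0.3031, -0.5878]
V = J·q̇ = [0.0631, 0.4232, 0.0045, -0.0435, 0.0068, -0.6222]

0.0631 0.4232 0.0045 -0.0435 0.0068 -0.6222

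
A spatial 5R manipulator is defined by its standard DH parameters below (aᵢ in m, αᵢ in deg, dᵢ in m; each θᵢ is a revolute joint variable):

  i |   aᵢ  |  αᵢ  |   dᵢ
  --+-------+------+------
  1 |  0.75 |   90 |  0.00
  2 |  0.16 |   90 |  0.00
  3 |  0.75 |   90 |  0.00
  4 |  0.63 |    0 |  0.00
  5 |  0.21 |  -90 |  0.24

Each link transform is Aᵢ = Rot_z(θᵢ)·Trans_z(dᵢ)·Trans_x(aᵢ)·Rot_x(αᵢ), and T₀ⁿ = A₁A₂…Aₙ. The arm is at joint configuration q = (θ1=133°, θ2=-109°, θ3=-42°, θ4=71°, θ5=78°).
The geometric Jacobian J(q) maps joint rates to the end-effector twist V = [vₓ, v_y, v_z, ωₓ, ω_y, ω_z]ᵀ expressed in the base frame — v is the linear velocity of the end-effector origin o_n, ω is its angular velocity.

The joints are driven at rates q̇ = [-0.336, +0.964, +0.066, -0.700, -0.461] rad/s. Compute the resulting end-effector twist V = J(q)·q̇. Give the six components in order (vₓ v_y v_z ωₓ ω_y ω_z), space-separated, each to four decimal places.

-0.4956 -0.0113 -1.2255 1.5511 1.0153 -1.0490

o_n = [-0.4396, -0.5506, -0.3149]
J₁: ẑ×o_n = [0.5506, -0.4396, 0.0000], ω = ẑ
J2: z=[0.7314, 0.6820, 0.0000] o=[-0.5115, 0.5485, 0.0000] → [-0.2148, 0.2303, -0.8528, 0.7314, 0.6820, 0.0000]
J3: z=[0.6448, -0.6915, 0.3256] o=[-0.4760, 0.5104, -0.1513] → [0.4586, 0.1174, -0.6590, 0.6448, -0.6915, 0.3256]
J4: z=[-0.6921, -0.3475, 0.6327] o=[-0.7192, 0.0354, -0.6783] → [0.2445, 0.4284, 0.5027, -0.6921, -0.3475, 0.6327]
J5: z=[-0.6921, -0.3475, 0.6327] o=[-0.4017, -0.5064, -0.6285] → [-0.0810, 0.1930, 0.0174, -0.6921, -0.3475, 0.6327]
V = J·q̇ = [-0.4956, -0.0113, -1.2255, 1.5511, 1.0153, -1.0490]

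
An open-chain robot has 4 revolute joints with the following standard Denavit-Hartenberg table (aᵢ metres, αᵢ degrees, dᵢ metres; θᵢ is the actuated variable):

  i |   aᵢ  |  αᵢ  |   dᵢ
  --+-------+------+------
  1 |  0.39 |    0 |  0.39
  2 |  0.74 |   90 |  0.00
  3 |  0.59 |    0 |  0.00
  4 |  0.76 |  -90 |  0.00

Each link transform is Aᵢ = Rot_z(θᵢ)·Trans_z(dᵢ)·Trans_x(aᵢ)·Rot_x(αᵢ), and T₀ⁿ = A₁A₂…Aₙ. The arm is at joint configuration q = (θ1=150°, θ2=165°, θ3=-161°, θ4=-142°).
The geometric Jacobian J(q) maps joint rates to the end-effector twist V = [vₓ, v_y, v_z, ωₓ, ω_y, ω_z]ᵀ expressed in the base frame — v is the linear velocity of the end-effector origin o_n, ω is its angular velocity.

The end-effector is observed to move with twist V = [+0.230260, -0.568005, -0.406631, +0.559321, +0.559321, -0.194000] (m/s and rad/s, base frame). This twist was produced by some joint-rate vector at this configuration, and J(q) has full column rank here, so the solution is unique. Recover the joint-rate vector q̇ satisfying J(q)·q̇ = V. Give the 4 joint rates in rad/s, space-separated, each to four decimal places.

o_n = [0.0837, -0.2265, 0.8353]
J₁: ẑ×o_n = [0.2265, 0.0837, -0.0000], ω = ẑ
J2: z=[0.0000, 0.0000, 1.0000] o=[-0.3377, 0.1950, 0.3900] → [0.4215, 0.4215, -0.0000, 0.0000, 0.0000, 1.0000]
J3: z=[-0.7071, -0.7071, 0.0000] o=[0.1855, -0.3283, 0.3900] → [-0.3149, 0.3149, -0.1439, -0.7071, -0.7071, 0.0000]
J4: z=[-0.7071, -0.7071, 0.0000] o=[-0.2090, 0.0662, 0.1979] → [-0.4507, 0.4507, 0.4139, -0.7071, -0.7071, 0.0000]
q̇ = J⁺·V = [0.3270, -0.5210, 0.1420, -0.9330]

0.3270 -0.5210 0.1420 -0.9330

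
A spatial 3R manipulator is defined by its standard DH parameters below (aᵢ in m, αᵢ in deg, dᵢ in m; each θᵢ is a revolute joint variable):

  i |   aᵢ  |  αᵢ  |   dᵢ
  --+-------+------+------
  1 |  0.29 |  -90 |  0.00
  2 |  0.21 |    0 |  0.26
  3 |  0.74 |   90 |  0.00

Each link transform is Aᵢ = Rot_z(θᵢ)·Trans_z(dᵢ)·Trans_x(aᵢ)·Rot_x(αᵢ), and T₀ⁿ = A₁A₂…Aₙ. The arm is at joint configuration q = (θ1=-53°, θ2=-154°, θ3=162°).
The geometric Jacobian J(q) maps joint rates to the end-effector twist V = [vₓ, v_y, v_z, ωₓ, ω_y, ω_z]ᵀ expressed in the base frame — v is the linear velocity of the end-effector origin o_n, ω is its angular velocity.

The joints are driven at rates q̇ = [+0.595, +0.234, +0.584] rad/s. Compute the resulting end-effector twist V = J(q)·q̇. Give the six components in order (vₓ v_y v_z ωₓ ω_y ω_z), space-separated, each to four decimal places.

0.2655 0.4723 -0.5553 0.6533 0.4923 0.5950

o_n = [0.7096, -0.5096, -0.0109]
J₁: ẑ×o_n = [0.5096, 0.7096, -0.0000], ω = ẑ
J2: z=[0.7986, 0.6018, 0.0000] o=[0.1745, -0.2316, 0.0000] → [-0.0066, 0.0087, -0.5441, 0.7986, 0.6018, 0.0000]
J3: z=[0.7986, 0.6018, 0.0000] o=[0.2686, 0.0756, 0.0921] → [-0.0620, 0.0822, -0.7328, 0.7986, 0.6018, 0.0000]
V = J·q̇ = [0.2655, 0.4723, -0.5553, 0.6533, 0.4923, 0.5950]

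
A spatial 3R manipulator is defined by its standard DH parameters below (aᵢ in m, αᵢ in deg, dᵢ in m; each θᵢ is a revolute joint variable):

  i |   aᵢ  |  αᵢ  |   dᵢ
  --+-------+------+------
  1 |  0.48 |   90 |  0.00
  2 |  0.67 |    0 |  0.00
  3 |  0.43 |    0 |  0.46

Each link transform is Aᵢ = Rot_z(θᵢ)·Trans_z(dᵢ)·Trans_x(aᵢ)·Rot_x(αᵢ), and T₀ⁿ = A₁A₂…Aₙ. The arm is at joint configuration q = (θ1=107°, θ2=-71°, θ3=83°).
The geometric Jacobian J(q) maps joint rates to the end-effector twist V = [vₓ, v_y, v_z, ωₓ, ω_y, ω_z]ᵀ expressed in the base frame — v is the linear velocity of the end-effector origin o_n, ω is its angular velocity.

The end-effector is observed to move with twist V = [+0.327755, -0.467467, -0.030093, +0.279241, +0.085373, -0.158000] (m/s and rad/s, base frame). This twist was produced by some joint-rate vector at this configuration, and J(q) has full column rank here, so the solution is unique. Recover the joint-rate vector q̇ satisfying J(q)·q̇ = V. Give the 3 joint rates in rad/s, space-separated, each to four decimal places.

o_n = [0.1128, 1.2043, -0.5441]
J₁: ẑ×o_n = [-1.2043, 0.1128, 0.0000], ω = ẑ
J2: z=[0.9563, 0.2924, 0.0000] o=[-0.1403, 0.4590, 0.0000] → [-0.1591, 0.5203, 0.6387, 0.9563, 0.2924, 0.0000]
J3: z=[0.9563, 0.2924, 0.0000] o=[-0.2041, 0.6676, -0.6335] → [0.0261, -0.0855, 0.4206, 0.9563, 0.2924, 0.0000]
q̇ = J⁺·V = [-0.1580, -0.7010, 0.9930]

-0.1580 -0.7010 0.9930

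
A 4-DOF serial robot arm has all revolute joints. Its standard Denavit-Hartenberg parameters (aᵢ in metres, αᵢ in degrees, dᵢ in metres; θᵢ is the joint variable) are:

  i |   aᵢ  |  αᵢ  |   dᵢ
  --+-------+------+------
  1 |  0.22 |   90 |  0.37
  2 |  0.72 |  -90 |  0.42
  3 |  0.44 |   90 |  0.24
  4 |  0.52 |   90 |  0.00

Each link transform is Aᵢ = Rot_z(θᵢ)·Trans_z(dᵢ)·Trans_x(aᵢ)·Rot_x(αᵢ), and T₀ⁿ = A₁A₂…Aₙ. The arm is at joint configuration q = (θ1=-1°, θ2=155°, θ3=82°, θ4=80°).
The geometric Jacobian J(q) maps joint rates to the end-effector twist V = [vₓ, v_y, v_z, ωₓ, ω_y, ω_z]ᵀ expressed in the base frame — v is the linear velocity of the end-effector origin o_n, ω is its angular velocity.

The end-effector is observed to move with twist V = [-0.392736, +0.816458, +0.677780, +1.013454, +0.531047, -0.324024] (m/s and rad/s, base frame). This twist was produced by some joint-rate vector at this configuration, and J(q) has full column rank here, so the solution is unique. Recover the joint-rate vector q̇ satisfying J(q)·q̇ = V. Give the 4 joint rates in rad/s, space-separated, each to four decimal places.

o_n = [-0.8153, 0.1194, 0.0238]
J₁: ẑ×o_n = [-0.1194, -0.8153, 0.0000], ω = ẑ
J2: z=[-0.0175, -0.9998, 0.0000] o=[0.2200, -0.0038, 0.3700] → [0.3461, -0.0060, -1.0373, -0.0175, -0.9998, 0.0000]
J3: z=[-0.4226, 0.0074, -0.9063] o=[-0.4398, -0.4124, 0.6743] → [0.4772, 0.0655, -0.2219, -0.4226, 0.0074, -0.9063]
J4: z=[-0.8998, -0.1235, 0.4185] o=[-0.5891, 0.0260, 0.4827] → [0.0176, -0.5075, -0.1120, -0.8998, -0.1235, 0.4185]
q̇ = J⁺·V = [-0.5300, -0.4330, -0.6110, -0.8310]

-0.5300 -0.4330 -0.6110 -0.8310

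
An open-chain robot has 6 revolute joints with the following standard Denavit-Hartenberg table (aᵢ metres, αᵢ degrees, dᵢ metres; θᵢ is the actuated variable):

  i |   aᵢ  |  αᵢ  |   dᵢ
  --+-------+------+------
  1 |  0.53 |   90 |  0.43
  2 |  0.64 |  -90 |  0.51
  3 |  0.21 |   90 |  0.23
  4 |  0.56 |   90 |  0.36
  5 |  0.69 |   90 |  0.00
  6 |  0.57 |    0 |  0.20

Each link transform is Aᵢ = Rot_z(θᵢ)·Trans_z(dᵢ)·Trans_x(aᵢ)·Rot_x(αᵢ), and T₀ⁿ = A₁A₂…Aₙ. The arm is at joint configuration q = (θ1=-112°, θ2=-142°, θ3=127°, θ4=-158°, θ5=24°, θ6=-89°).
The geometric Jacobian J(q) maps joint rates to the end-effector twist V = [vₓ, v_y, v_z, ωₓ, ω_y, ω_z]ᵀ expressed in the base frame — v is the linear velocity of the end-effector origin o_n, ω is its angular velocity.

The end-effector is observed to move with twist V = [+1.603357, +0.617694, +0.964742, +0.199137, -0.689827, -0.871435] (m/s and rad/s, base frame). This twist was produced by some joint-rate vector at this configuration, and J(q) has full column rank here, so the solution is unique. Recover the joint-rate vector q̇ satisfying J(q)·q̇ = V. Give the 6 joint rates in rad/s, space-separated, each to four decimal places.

-0.8910 -0.7130 0.9490 -0.1330 -0.5940 0.4320

o_n = [-0.3663, 1.3414, 0.1390]
J₁: ẑ×o_n = [-1.3414, -0.3663, 0.0000], ω = ẑ
J2: z=[-0.9272, 0.3746, 0.0000] o=[-0.1985, -0.4914, 0.4300] → [-0.1090, -0.2698, -1.6365, -0.9272, 0.3746, 0.0000]
J3: z=[-0.2306, -0.5708, -0.7880] o=[-0.4825, 0.1672, 0.0360] → [0.8665, -0.0678, -0.2045, -0.2306, -0.5708, -0.7880]
J4: z=[0.7937, 0.3581, -0.4917] o=[-0.4173, -0.1192, -0.0675] → [0.7921, -0.1889, 1.1411, 0.7937, 0.3581, -0.4917]
J5: z=[-0.4247, -0.2525, -0.8694] o=[-0.3754, 0.5131, -0.2715] → [0.6165, 0.1664, -0.3495, -0.4247, -0.2525, -0.8694]
J6: z=[-0.9022, 0.0385, 0.4295] o=[-0.4272, 1.1802, -0.4400] → [-0.0469, 0.5485, -0.1478, -0.9022, 0.0385, 0.4295]
q̇ = J⁺·V = [-0.8910, -0.7130, 0.9490, -0.1330, -0.5940, 0.4320]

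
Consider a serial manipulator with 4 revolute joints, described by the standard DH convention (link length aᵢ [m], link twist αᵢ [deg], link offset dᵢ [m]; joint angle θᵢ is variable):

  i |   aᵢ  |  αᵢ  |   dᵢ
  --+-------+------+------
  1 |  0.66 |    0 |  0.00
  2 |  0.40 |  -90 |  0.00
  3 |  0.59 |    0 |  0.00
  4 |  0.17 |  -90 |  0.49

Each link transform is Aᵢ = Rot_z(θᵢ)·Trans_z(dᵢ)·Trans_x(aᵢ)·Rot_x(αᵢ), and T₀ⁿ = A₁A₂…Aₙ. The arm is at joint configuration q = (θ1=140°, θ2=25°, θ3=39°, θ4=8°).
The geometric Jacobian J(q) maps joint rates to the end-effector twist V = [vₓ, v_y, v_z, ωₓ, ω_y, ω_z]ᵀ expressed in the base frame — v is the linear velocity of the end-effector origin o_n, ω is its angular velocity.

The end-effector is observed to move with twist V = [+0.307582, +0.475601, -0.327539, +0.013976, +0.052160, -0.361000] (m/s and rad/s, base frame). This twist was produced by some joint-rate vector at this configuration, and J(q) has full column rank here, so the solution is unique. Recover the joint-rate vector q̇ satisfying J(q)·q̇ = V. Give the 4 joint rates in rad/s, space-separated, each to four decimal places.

-0.3130 -0.0480 0.7280 -0.7820

o_n = [-1.5737, 0.2031, -0.4956]
J₁: ẑ×o_n = [-0.2031, -1.5737, 0.0000], ω = ẑ
J2: z=[0.0000, 0.0000, 1.0000] o=[-0.5056, 0.4242, 0.0000] → [0.2211, -1.0681, 0.0000, 0.0000, 0.0000, 1.0000]
J3: z=[-0.2588, -0.9659, 0.0000] o=[-0.8920, 0.5278, 0.0000] → [0.4787, -0.1283, -0.5745, -0.2588, -0.9659, 0.0000]
J4: z=[-0.2588, -0.9659, 0.0000] o=[-1.3349, 0.6464, -0.3713] → [0.1201, -0.0322, -0.1159, -0.2588, -0.9659, 0.0000]
q̇ = J⁺·V = [-0.3130, -0.0480, 0.7280, -0.7820]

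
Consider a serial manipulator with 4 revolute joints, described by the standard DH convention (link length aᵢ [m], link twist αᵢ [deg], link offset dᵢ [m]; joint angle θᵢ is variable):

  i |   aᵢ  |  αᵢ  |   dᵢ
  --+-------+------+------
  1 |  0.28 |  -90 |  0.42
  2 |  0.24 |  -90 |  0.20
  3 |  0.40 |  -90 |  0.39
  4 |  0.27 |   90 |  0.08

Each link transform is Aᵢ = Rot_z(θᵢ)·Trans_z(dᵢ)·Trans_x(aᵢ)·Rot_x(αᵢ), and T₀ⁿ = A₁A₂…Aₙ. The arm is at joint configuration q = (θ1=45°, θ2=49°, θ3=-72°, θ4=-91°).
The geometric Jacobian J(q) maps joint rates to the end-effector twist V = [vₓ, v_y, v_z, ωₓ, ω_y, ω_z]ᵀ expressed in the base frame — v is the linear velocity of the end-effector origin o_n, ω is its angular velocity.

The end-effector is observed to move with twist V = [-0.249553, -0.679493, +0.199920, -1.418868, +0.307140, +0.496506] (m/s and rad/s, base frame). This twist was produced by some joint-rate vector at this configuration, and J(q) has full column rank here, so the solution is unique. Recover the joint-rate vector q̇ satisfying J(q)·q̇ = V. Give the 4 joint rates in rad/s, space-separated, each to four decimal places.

-0.0740 0.9130 0.2190 -0.9950

o_n = [-0.3407, 0.4389, -0.3437]
J₁: ẑ×o_n = [-0.4389, -0.3407, 0.0000], ω = ẑ
J2: z=[-0.7071, 0.7071, 0.0000] o=[0.1980, 0.1980, 0.4200] → [-0.5400, -0.5400, 0.2106, -0.7071, 0.7071, 0.0000]
J3: z=[-0.5337, -0.5337, -0.6561] o=[0.1679, 0.4507, 0.2389] → [0.3031, 0.0228, -0.2651, -0.5337, -0.5337, -0.6561]
J4: z=[0.6597, 0.2227, -0.7178] o=[-0.2519, 0.5690, -0.1103] → [-0.1454, 0.2177, -0.0661, 0.6597, 0.2227, -0.7178]
q̇ = J⁺·V = [-0.0740, 0.9130, 0.2190, -0.9950]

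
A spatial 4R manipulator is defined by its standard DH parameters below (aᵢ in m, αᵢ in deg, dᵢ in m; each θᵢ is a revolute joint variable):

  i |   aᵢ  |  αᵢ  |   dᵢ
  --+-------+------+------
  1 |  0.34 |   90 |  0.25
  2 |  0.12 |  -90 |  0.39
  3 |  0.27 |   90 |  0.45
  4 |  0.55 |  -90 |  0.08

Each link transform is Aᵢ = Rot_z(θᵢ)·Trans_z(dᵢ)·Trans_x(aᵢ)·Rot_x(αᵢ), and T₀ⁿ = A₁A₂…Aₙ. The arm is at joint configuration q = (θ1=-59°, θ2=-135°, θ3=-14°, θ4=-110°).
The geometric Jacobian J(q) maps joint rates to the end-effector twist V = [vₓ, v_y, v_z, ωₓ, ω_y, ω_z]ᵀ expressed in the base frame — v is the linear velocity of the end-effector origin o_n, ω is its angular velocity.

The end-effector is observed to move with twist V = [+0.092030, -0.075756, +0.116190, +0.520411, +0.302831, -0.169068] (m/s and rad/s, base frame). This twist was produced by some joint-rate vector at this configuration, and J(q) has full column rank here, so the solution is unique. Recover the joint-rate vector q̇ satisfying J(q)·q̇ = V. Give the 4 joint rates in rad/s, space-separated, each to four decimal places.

-0.0460 -0.2770 0.0930 -0.3350

o_n = [-0.3326, -0.3928, 0.1699]
J₁: ẑ×o_n = [0.3928, -0.3326, 0.0000], ω = ẑ
J2: z=[-0.8572, -0.5150, 0.0000] o=[0.1751, -0.2914, 0.2500] → [0.0413, -0.0687, -0.1746, -0.8572, -0.5150, 0.0000]
J3: z=[0.3642, -0.6061, -0.7071] o=[-0.2029, -0.4196, 0.1651] → [0.0160, 0.0900, -0.0689, 0.3642, -0.6061, -0.7071]
J4: z=[-0.7436, -0.6464, 0.1711] o=[-0.1904, -0.5672, -0.3383] → [-0.3583, 0.3536, -0.2216, -0.7436, -0.6464, 0.1711]
q̇ = J⁺·V = [-0.0460, -0.2770, 0.0930, -0.3350]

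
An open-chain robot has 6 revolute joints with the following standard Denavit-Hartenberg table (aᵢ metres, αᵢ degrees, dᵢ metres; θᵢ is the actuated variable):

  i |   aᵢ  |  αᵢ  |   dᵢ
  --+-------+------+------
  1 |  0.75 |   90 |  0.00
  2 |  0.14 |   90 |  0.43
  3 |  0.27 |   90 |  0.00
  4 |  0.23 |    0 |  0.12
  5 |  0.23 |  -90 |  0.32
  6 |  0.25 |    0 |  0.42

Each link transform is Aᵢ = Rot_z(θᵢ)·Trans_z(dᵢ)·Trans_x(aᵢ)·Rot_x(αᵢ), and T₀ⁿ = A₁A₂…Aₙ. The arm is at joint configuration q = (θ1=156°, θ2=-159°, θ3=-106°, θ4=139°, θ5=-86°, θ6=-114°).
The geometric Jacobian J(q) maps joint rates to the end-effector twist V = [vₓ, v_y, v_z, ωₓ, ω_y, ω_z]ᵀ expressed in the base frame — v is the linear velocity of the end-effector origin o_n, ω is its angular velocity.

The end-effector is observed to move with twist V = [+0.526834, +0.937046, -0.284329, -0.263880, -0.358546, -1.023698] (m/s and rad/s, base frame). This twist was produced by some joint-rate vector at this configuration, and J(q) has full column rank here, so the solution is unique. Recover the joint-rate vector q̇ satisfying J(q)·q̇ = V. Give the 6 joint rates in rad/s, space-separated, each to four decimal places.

-0.5840 -0.8630 -0.7690 0.4630 -0.4110 0.5390

o_n = [-0.5969, 1.1084, 0.6366]
J₁: ẑ×o_n = [-1.1084, -0.5969, 0.0000], ω = ẑ
J2: z=[0.4067, 0.9135, 0.0000] o=[-0.6852, 0.3051, 0.0000] → [0.5816, -0.2589, 0.2461, 0.4067, 0.9135, 0.0000]
J3: z=[0.3274, -0.1458, 0.9336] o=[-0.3909, 0.6447, -0.0502] → [-0.5330, -0.4172, 0.1218, 0.3274, -0.1458, 0.9336]
J4: z=[-0.7077, 0.6168, 0.3445] o=[-0.5599, 0.4359, -0.0235] → [0.1755, 0.4544, -0.4531, -0.7077, 0.6168, 0.3445]
J5: z=[-0.7077, 0.6168, 0.3445] o=[-0.4867, 0.6222, 0.1416] → [0.1379, 0.3124, -0.2761, -0.7077, 0.6168, 0.3445]
J6: z=[0.6970, 0.5300, 0.4830] o=[-0.7397, 0.6857, 0.4370] → [-0.0983, -0.0702, 0.2189, 0.6970, 0.5300, 0.4830]
q̇ = J⁺·V = [-0.5840, -0.8630, -0.7690, 0.4630, -0.4110, 0.5390]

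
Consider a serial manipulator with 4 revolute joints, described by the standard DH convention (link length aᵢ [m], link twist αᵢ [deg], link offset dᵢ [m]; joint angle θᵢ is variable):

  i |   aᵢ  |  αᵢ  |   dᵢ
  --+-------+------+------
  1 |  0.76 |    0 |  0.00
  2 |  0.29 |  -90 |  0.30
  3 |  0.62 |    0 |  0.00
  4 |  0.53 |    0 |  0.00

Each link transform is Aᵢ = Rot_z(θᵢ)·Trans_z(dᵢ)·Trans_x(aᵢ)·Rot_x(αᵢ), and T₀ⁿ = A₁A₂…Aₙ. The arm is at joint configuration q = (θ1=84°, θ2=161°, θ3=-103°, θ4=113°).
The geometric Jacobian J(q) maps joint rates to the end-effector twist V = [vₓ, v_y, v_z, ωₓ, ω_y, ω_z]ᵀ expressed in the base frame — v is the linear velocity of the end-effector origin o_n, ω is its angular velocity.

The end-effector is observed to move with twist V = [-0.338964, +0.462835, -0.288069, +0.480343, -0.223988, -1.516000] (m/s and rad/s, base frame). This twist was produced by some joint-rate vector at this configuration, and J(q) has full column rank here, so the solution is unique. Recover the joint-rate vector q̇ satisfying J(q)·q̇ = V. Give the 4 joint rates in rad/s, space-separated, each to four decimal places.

-0.7190 -0.7970 -0.0820 0.6120

o_n = [-0.2048, 0.1464, 0.8121]
J₁: ẑ×o_n = [-0.1464, -0.2048, 0.0000], ω = ẑ
J2: z=[0.0000, 0.0000, 1.0000] o=[0.0794, 0.7558, 0.0000] → [0.6095, -0.2842, 0.0000, 0.0000, 0.0000, 1.0000]
J3: z=[0.9063, -0.4226, 0.0000] o=[-0.0431, 0.4930, 0.3000] → [-0.2164, -0.4641, -0.3825, 0.9063, -0.4226, 0.0000]
J4: z=[0.9063, -0.4226, 0.0000] o=[0.0158, 0.6194, 0.9041] → [0.0389, 0.0834, -0.5219, 0.9063, -0.4226, 0.0000]
q̇ = J⁺·V = [-0.7190, -0.7970, -0.0820, 0.6120]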